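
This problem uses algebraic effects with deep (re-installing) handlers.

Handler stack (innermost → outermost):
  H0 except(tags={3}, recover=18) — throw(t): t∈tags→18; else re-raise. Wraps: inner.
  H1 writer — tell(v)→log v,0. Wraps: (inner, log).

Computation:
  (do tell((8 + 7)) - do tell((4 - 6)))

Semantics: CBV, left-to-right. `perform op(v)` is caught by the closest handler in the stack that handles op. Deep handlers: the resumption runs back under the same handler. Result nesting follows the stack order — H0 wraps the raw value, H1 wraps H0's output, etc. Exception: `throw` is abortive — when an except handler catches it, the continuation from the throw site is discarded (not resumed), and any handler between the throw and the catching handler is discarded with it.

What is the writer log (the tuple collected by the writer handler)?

Evaluation trace:
tell(15) @ H1 ⇒ log+=15
tell(-2) @ H1 ⇒ log+=-2
H0 returns 0
H1 returns (0, (15, -2))
= (0, (15, -2))

Answer: (15, -2)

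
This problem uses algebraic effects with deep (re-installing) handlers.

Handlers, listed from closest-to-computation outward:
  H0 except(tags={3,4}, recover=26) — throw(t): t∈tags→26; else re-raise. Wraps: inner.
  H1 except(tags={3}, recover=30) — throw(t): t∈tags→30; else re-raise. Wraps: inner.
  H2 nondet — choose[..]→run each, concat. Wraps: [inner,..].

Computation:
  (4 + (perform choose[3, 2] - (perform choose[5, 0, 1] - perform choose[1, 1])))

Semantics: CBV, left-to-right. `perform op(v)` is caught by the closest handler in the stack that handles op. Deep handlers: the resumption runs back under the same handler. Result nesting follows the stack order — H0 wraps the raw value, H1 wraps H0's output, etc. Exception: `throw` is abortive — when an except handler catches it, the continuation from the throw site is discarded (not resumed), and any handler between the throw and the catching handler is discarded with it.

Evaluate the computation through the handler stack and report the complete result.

Answer: [3, 3, 8, 8, 7, 7, 2, 2, 7, 7, 6, 6]

Step-by-step:
choose[3, 2] @ H2
  branch[0] choose=3:
    choose[5, 0, 1] @ H2
      branch[0] choose=5:
        choose[1, 1] @ H2
          branch[0] choose=1:
            H0 returns 3
            H1 returns 3
            H2 returns [3]
          branch[1] choose=1:
            H0 returns 3
            H1 returns 3
            H2 returns [3]
      branch[1] choose=0:
        choose[1, 1] @ H2
          branch[0] choose=1:
            H0 returns 8
            H1 returns 8
            H2 returns [8]
          branch[1] choose=1:
            H0 returns 8
            H1 returns 8
            H2 returns [8]
      branch[2] choose=1:
        choose[1, 1] @ H2
          branch[0] choose=1:
            H0 returns 7
            H1 returns 7
            H2 returns [7]
          branch[1] choose=1:
            H0 returns 7
            H1 returns 7
            H2 returns [7]
  branch[1] choose=2:
    choose[5, 0, 1] @ H2
      branch[0] choose=5:
        choose[1, 1] @ H2
          branch[0] choose=1:
            H0 returns 2
            H1 returns 2
            H2 returns [2]
          branch[1] choose=1:
            H0 returns 2
            H1 returns 2
            H2 returns [2]
      branch[1] choose=0:
        choose[1, 1] @ H2
          branch[0] choose=1:
            H0 returns 7
            H1 returns 7
            H2 returns [7]
          branch[1] choose=1:
            H0 returns 7
            H1 returns 7
            H2 returns [7]
      branch[2] choose=1:
        choose[1, 1] @ H2
          branch[0] choose=1:
            H0 returns 6
            H1 returns 6
            H2 returns [6]
          branch[1] choose=1:
            H0 returns 6
            H1 returns 6
            H2 returns [6]
= [3, 3, 8, 8, 7, 7, 2, 2, 7, 7, 6, 6]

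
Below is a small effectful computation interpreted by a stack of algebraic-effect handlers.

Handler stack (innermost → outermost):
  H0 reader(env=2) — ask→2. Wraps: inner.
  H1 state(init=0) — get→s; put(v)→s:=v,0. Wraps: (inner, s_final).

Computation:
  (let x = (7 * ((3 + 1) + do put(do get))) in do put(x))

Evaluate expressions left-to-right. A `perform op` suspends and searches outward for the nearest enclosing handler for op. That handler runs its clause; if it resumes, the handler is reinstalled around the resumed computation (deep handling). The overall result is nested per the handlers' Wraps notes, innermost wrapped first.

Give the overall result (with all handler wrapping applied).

Evaluation trace:
get @ H1 ⇒ 0
put(0) @ H1 ⇒ s:=0
put(28) @ H1 ⇒ s:=28
H0 returns 0
H1 returns (0, 28)
= (0, 28)

Answer: (0, 28)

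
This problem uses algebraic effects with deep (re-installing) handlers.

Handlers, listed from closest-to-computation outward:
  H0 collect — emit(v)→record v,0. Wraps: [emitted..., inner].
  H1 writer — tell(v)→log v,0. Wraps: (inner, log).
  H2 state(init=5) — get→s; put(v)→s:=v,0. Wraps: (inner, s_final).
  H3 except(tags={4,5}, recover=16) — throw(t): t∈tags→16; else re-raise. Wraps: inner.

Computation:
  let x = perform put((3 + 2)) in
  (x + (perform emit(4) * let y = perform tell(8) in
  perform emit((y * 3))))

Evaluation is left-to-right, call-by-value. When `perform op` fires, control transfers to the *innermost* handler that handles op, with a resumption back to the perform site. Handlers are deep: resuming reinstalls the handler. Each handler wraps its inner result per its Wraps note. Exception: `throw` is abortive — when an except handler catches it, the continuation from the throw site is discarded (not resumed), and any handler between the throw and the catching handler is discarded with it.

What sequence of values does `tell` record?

Answer: (8)

Working:
put(5) @ H2 ⇒ s:=5
emit(4) @ H0 ⇒ out+=4
tell(8) @ H1 ⇒ log+=8
emit(0) @ H0 ⇒ out+=0
H0 returns [4, 0, 0]
H1 returns ([4, 0, 0], (8))
H2 returns (([4, 0, 0], (8)), 5)
H3 returns (([4, 0, 0], (8)), 5)
= (([4, 0, 0], (8)), 5)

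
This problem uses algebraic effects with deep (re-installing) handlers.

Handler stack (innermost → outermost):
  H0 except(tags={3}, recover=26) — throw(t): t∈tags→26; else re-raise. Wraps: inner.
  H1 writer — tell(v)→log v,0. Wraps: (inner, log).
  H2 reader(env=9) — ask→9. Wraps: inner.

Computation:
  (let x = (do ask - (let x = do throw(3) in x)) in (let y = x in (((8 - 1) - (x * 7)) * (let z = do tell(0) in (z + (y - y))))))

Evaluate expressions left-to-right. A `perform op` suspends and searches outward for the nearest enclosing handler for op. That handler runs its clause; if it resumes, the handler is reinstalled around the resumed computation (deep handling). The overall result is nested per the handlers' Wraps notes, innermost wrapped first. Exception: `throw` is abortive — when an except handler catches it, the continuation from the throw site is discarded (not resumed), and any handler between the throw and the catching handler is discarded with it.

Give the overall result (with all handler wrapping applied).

Answer: (26, ())

Evaluation trace:
ask @ H2 ⇒ 9
throw(3) @ H0 caught ⇒ 26
H1 returns (26, ())
H2 returns (26, ())
= (26, ())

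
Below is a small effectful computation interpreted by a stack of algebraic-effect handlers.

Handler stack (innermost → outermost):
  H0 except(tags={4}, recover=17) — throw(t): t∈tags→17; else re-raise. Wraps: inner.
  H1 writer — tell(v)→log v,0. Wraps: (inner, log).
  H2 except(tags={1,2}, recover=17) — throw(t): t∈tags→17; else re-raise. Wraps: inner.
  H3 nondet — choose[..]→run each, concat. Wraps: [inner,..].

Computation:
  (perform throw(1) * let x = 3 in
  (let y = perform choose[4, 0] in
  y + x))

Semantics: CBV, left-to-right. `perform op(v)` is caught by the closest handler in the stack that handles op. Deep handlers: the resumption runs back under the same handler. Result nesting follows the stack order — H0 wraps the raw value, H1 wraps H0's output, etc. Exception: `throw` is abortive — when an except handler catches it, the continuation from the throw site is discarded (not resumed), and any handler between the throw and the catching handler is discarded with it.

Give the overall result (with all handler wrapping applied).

Answer: [17]

Evaluation trace:
throw(1) @ H0 re-raised
throw(1) @ H2 caught ⇒ 17
H3 returns [17]
= [17]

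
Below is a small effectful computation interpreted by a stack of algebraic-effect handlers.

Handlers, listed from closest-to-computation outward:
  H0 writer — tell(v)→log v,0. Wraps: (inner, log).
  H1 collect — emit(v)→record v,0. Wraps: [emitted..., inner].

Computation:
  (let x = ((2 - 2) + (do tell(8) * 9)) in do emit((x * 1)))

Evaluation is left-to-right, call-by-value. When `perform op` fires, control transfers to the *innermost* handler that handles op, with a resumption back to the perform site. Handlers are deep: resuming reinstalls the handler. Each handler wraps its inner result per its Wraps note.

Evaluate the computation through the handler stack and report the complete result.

Answer: [0, (0, (8))]

Step-by-step:
tell(8) @ H0 ⇒ log+=8
emit(0) @ H1 ⇒ out+=0
H0 returns (0, (8))
H1 returns [0, (0, (8))]
= [0, (0, (8))]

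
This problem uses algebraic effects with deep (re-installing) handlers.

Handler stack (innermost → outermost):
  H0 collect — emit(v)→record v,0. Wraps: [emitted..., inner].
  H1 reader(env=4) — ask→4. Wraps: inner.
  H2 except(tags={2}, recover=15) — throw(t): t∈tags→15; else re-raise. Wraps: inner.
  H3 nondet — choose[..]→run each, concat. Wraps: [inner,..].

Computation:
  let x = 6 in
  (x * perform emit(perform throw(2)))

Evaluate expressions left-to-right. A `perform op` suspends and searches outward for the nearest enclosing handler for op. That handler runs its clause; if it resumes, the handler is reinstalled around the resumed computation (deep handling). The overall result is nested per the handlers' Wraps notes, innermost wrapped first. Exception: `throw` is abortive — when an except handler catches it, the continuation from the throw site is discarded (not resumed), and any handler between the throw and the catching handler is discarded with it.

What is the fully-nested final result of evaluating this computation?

Step-by-step:
throw(2) @ H2 caught ⇒ 15
H3 returns [15]
= [15]

Answer: [15]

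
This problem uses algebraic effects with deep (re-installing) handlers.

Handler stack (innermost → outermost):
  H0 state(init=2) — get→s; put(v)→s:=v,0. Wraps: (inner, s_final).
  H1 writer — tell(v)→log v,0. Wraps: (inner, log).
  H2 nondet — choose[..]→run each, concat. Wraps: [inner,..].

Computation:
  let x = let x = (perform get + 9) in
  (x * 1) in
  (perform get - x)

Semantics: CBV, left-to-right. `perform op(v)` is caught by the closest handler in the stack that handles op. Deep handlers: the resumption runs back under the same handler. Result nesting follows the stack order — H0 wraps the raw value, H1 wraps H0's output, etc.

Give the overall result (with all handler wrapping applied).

Working:
get @ H0 ⇒ 2
get @ H0 ⇒ 2
H0 returns (-9, 2)
H1 returns ((-9, 2), ())
H2 returns [((-9, 2), ())]
= [((-9, 2), ())]

Answer: [((-9, 2), ())]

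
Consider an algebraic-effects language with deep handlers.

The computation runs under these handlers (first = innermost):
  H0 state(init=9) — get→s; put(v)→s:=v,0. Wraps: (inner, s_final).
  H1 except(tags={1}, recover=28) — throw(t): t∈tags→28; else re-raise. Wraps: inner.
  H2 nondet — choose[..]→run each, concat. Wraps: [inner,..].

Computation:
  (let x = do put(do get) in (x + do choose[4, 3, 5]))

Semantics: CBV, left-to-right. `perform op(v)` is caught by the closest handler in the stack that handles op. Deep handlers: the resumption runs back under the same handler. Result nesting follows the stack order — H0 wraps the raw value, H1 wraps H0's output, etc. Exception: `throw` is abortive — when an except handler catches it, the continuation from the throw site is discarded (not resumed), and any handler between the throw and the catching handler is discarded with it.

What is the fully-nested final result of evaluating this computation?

Answer: [(4, 9), (3, 9), (5, 9)]

Step-by-step:
get @ H0 ⇒ 9
put(9) @ H0 ⇒ s:=9
choose[4, 3, 5] @ H2
  branch[0] choose=4:
    H0 returns (4, 9)
    H1 returns (4, 9)
    H2 returns [(4, 9)]
  branch[1] choose=3:
    H0 returns (3, 9)
    H1 returns (3, 9)
    H2 returns [(3, 9)]
  branch[2] choose=5:
    H0 returns (5, 9)
    H1 returns (5, 9)
    H2 returns [(5, 9)]
= [(4, 9), (3, 9), (5, 9)]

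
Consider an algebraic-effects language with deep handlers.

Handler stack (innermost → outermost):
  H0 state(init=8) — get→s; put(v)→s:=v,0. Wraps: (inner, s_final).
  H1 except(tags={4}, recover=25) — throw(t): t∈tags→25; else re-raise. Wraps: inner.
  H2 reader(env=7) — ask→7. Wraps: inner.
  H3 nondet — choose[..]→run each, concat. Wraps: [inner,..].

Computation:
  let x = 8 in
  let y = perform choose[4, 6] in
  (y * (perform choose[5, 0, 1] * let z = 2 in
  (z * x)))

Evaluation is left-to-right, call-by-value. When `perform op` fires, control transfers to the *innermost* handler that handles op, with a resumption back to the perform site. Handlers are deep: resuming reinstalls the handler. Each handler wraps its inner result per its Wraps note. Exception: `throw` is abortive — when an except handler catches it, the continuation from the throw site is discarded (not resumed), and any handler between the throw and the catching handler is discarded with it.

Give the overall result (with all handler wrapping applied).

Step-by-step:
choose[4, 6] @ H3
  branch[0] choose=4:
    choose[5, 0, 1] @ H3
      branch[0] choose=5:
        H0 returns (320, 8)
        H1 returns (320, 8)
        H2 returns (320, 8)
        H3 returns [(320, 8)]
      branch[1] choose=0:
        H0 returns (0, 8)
        H1 returns (0, 8)
        H2 returns (0, 8)
        H3 returns [(0, 8)]
      branch[2] choose=1:
        H0 returns (64, 8)
        H1 returns (64, 8)
        H2 returns (64, 8)
        H3 returns [(64, 8)]
  branch[1] choose=6:
    choose[5, 0, 1] @ H3
      branch[0] choose=5:
        H0 returns (480, 8)
        H1 returns (480, 8)
        H2 returns (480, 8)
        H3 returns [(480, 8)]
      branch[1] choose=0:
        H0 returns (0, 8)
        H1 returns (0, 8)
        H2 returns (0, 8)
        H3 returns [(0, 8)]
      branch[2] choose=1:
        H0 returns (96, 8)
        H1 returns (96, 8)
        H2 returns (96, 8)
        H3 returns [(96, 8)]
= [(320, 8), (0, 8), (64, 8), (480, 8), (0, 8), (96, 8)]

Answer: [(320, 8), (0, 8), (64, 8), (480, 8), (0, 8), (96, 8)]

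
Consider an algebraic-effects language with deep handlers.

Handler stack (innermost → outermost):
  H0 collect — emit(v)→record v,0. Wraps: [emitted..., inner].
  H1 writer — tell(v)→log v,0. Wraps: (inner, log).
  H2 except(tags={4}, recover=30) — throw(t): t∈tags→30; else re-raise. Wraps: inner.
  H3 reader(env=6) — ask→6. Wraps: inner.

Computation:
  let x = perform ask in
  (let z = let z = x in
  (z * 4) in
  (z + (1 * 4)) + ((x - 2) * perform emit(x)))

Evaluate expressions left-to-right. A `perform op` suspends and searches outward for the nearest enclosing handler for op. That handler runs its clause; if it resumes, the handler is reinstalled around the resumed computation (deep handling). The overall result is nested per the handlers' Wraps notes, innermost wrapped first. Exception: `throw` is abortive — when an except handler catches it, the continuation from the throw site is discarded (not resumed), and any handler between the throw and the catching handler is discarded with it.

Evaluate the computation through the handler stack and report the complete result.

Answer: ([6, 28], ())

Step-by-step:
ask @ H3 ⇒ 6
emit(6) @ H0 ⇒ out+=6
H0 returns [6, 28]
H1 returns ([6, 28], ())
H2 returns ([6, 28], ())
H3 returns ([6, 28], ())
= ([6, 28], ())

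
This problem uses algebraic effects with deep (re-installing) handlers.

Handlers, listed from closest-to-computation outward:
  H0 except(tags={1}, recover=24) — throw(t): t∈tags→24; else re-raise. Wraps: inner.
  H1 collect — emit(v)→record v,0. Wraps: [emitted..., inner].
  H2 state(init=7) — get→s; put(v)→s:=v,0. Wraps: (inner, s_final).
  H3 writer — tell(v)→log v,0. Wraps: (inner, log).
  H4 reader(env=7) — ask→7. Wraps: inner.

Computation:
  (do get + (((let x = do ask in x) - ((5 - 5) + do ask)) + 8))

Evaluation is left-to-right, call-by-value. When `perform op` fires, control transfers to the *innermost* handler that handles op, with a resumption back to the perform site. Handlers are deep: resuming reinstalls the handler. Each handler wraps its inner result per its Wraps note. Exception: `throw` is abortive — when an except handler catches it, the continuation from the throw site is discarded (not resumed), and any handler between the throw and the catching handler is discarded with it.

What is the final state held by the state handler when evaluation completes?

Answer: 7

Step-by-step:
get @ H2 ⇒ 7
ask @ H4 ⇒ 7
ask @ H4 ⇒ 7
H0 returns 15
H1 returns [15]
H2 returns ([15], 7)
H3 returns (([15], 7), ())
H4 returns (([15], 7), ())
= (([15], 7), ())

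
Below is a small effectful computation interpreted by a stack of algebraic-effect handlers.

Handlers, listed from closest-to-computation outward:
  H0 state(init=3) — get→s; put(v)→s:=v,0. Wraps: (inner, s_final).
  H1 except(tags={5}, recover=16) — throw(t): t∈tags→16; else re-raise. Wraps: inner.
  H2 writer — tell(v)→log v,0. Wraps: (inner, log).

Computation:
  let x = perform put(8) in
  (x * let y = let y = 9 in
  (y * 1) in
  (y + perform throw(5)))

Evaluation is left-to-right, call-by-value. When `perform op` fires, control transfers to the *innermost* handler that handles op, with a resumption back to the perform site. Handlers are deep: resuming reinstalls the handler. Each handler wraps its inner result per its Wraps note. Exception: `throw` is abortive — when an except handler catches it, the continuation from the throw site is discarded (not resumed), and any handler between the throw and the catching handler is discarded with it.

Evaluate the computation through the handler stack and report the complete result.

Step-by-step:
put(8) @ H0 ⇒ s:=8
throw(5) @ H1 caught ⇒ 16
H2 returns (16, ())
= (16, ())

Answer: (16, ())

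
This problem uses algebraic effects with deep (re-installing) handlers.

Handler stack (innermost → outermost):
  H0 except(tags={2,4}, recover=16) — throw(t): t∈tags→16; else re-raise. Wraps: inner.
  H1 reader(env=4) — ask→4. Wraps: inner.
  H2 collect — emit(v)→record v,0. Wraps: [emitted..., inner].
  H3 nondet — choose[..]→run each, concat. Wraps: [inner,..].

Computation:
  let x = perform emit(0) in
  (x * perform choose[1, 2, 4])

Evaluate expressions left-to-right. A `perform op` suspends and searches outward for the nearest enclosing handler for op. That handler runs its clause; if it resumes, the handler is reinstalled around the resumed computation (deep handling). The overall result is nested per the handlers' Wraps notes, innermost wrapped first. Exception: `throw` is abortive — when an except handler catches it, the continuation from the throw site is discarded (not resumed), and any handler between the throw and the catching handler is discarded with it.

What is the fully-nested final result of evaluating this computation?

Answer: [[0, 0], [0, 0], [0, 0]]

Step-by-step:
emit(0) @ H2 ⇒ out+=0
choose[1, 2, 4] @ H3
  branch[0] choose=1:
    H0 returns 0
    H1 returns 0
    H2 returns [0, 0]
    H3 returns [[0, 0]]
  branch[1] choose=2:
    H0 returns 0
    H1 returns 0
    H2 returns [0, 0]
    H3 returns [[0, 0]]
  branch[2] choose=4:
    H0 returns 0
    H1 returns 0
    H2 returns [0, 0]
    H3 returns [[0, 0]]
= [[0, 0], [0, 0], [0, 0]]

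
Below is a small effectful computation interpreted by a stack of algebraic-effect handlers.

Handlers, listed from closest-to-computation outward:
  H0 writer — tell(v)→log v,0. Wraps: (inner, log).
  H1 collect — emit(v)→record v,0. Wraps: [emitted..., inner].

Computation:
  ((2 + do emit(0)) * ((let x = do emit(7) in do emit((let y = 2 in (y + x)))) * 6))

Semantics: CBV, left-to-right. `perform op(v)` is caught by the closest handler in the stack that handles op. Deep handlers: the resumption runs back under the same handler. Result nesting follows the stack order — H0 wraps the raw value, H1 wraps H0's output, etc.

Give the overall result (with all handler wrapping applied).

Answer: [0, 7, 2, (0, ())]

Step-by-step:
emit(0) @ H1 ⇒ out+=0
emit(7) @ H1 ⇒ out+=7
emit(2) @ H1 ⇒ out+=2
H0 returns (0, ())
H1 returns [0, 7, 2, (0, ())]
= [0, 7, 2, (0, ())]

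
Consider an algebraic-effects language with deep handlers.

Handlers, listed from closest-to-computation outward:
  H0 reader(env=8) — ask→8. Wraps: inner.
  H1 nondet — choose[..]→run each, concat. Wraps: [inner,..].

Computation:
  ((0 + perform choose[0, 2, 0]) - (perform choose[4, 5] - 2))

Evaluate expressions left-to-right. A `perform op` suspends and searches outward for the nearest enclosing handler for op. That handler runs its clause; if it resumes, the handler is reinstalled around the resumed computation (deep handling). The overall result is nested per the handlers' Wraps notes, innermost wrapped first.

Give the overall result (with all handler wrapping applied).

Answer: [-2, -3, 0, -1, -2, -3]

Step-by-step:
choose[0, 2, 0] @ H1
  branch[0] choose=0:
    choose[4, 5] @ H1
      branch[0] choose=4:
        H0 returns -2
        H1 returns [-2]
      branch[1] choose=5:
        H0 returns -3
        H1 returns [-3]
  branch[1] choose=2:
    choose[4, 5] @ H1
      branch[0] choose=4:
        H0 returns 0
        H1 returns [0]
      branch[1] choose=5:
        H0 returns -1
        H1 returns [-1]
  branch[2] choose=0:
    choose[4, 5] @ H1
      branch[0] choose=4:
        H0 returns -2
        H1 returns [-2]
      branch[1] choose=5:
        H0 returns -3
        H1 returns [-3]
= [-2, -3, 0, -1, -2, -3]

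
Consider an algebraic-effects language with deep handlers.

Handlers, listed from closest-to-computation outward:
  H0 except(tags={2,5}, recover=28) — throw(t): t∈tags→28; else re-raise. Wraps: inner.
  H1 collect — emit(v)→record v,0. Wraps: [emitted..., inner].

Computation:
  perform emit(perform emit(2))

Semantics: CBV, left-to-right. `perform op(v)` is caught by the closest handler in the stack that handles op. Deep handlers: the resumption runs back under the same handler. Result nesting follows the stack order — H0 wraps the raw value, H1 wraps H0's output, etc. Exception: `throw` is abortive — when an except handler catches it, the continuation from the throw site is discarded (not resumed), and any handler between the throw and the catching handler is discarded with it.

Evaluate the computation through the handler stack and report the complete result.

Working:
emit(2) @ H1 ⇒ out+=2
emit(0) @ H1 ⇒ out+=0
H0 returns 0
H1 returns [2, 0, 0]
= [2, 0, 0]

Answer: [2, 0, 0]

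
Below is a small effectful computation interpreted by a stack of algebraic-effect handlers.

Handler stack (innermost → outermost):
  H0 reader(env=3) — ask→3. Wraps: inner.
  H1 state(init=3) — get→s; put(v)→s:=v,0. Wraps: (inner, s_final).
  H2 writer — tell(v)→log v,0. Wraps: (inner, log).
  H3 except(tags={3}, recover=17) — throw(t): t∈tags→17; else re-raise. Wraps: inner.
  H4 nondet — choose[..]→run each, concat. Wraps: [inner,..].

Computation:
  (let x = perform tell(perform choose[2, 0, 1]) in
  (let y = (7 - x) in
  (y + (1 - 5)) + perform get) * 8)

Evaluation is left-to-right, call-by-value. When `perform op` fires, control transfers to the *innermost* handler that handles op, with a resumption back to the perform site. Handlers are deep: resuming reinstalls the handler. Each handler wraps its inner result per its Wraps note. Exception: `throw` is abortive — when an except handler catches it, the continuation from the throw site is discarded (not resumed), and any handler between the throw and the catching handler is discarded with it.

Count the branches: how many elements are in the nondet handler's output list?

Evaluation trace:
choose[2, 0, 1] @ H4
  branch[0] choose=2:
    tell(2) @ H2 ⇒ log+=2
    get @ H1 ⇒ 3
    H0 returns 48
    H1 returns (48, 3)
    H2 returns ((48, 3), (2))
    H3 returns ((48, 3), (2))
    H4 returns [((48, 3), (2))]
  branch[1] choose=0:
    tell(0) @ H2 ⇒ log+=0
    get @ H1 ⇒ 3
    H0 returns 48
    H1 returns (48, 3)
    H2 returns ((48, 3), (0))
    H3 returns ((48, 3), (0))
    H4 returns [((48, 3), (0))]
  branch[2] choose=1:
    tell(1) @ H2 ⇒ log+=1
    get @ H1 ⇒ 3
    H0 returns 48
    H1 returns (48, 3)
    H2 returns ((48, 3), (1))
    H3 returns ((48, 3), (1))
    H4 returns [((48, 3), (1))]
= [((48, 3), (2)), ((48, 3), (0)), ((48, 3), (1))]

Answer: 3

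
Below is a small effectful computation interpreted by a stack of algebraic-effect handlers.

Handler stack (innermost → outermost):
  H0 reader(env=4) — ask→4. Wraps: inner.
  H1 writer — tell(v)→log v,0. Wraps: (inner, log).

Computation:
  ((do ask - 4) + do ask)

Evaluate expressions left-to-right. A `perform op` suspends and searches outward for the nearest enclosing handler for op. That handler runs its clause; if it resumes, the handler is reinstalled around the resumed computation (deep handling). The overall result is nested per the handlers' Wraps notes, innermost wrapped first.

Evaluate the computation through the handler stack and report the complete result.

Answer: (4, ())

Working:
ask @ H0 ⇒ 4
ask @ H0 ⇒ 4
H0 returns 4
H1 returns (4, ())
= (4, ())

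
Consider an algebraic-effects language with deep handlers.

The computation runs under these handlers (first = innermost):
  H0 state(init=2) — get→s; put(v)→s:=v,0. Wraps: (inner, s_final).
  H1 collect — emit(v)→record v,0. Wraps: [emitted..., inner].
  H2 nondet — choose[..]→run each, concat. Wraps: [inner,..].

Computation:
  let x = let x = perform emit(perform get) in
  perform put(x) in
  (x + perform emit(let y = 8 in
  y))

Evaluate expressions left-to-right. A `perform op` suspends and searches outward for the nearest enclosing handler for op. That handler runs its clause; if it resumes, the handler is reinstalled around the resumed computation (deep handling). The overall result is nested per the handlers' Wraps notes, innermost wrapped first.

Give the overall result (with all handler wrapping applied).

Step-by-step:
get @ H0 ⇒ 2
emit(2) @ H1 ⇒ out+=2
put(0) @ H0 ⇒ s:=0
emit(8) @ H1 ⇒ out+=8
H0 returns (0, 0)
H1 returns [2, 8, (0, 0)]
H2 returns [[2, 8, (0, 0)]]
= [[2, 8, (0, 0)]]

Answer: [[2, 8, (0, 0)]]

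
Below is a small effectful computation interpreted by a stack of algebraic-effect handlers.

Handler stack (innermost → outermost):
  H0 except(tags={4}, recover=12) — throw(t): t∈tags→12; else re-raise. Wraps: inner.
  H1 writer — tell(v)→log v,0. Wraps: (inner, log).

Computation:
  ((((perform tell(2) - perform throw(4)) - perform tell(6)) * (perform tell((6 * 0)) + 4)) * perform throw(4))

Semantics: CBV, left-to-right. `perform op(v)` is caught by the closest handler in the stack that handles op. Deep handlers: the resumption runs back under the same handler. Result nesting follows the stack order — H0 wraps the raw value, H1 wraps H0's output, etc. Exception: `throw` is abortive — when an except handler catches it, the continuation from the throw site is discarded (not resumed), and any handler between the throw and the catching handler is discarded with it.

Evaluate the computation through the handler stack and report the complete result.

Working:
tell(2) @ H1 ⇒ log+=2
throw(4) @ H0 caught ⇒ 12
H1 returns (12, (2))
= (12, (2))

Answer: (12, (2))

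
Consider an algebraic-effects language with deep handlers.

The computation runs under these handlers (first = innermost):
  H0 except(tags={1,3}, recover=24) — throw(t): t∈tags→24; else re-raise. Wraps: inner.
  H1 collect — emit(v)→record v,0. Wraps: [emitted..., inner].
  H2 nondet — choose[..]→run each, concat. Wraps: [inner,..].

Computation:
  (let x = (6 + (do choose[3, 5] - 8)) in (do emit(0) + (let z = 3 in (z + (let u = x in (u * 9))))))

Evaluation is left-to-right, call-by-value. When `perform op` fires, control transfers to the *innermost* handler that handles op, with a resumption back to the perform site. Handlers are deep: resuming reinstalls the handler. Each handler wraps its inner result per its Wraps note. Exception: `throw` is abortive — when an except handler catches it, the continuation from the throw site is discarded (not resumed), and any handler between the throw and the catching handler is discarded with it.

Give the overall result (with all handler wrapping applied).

Answer: [[0, 12], [0, 30]]

Evaluation trace:
choose[3, 5] @ H2
  branch[0] choose=3:
    emit(0) @ H1 ⇒ out+=0
    H0 returns 12
    H1 returns [0, 12]
    H2 returns [[0, 12]]
  branch[1] choose=5:
    emit(0) @ H1 ⇒ out+=0
    H0 returns 30
    H1 returns [0, 30]
    H2 returns [[0, 30]]
= [[0, 12], [0, 30]]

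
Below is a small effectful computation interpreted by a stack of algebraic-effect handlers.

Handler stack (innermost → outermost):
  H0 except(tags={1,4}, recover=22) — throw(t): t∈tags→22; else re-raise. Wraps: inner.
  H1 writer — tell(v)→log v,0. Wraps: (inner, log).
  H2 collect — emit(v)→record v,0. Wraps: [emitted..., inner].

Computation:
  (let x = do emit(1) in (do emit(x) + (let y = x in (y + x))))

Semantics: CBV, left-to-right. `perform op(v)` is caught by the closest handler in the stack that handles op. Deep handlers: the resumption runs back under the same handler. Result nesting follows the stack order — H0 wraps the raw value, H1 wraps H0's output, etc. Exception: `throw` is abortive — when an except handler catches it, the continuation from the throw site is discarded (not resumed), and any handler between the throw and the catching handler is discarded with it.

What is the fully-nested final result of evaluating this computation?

Evaluation trace:
emit(1) @ H2 ⇒ out+=1
emit(0) @ H2 ⇒ out+=0
H0 returns 0
H1 returns (0, ())
H2 returns [1, 0, (0, ())]
= [1, 0, (0, ())]

Answer: [1, 0, (0, ())]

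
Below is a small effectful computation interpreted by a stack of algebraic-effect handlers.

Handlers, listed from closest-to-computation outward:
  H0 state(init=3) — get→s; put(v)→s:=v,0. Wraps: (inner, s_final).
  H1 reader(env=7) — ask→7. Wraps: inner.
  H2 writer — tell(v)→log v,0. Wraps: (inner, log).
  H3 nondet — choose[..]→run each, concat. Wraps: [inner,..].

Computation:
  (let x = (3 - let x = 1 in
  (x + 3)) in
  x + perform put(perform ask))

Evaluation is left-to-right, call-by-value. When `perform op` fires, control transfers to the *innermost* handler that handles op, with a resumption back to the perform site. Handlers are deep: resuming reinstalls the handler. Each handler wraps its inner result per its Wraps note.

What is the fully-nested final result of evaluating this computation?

Answer: [((-1, 7), ())]

Working:
ask @ H1 ⇒ 7
put(7) @ H0 ⇒ s:=7
H0 returns (-1, 7)
H1 returns (-1, 7)
H2 returns ((-1, 7), ())
H3 returns [((-1, 7), ())]
= [((-1, 7), ())]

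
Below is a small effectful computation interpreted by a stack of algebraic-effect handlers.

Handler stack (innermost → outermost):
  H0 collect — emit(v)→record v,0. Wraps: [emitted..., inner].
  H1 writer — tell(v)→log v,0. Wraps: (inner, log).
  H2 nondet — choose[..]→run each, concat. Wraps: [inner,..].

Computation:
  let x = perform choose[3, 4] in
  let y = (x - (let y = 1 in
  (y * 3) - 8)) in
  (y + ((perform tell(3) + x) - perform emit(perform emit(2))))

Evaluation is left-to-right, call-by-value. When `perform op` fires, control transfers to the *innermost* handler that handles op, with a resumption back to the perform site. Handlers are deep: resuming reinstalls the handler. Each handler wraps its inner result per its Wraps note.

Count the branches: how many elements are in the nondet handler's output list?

Evaluation trace:
choose[3, 4] @ H2
  branch[0] choose=3:
    tell(3) @ H1 ⇒ log+=3
    emit(2) @ H0 ⇒ out+=2
    emit(0) @ H0 ⇒ out+=0
    H0 returns [2, 0, 11]
    H1 returns ([2, 0, 11], (3))
    H2 returns [([2, 0, 11], (3))]
  branch[1] choose=4:
    tell(3) @ H1 ⇒ log+=3
    emit(2) @ H0 ⇒ out+=2
    emit(0) @ H0 ⇒ out+=0
    H0 returns [2, 0, 13]
    H1 returns ([2, 0, 13], (3))
    H2 returns [([2, 0, 13], (3))]
= [([2, 0, 11], (3)), ([2, 0, 13], (3))]

Answer: 2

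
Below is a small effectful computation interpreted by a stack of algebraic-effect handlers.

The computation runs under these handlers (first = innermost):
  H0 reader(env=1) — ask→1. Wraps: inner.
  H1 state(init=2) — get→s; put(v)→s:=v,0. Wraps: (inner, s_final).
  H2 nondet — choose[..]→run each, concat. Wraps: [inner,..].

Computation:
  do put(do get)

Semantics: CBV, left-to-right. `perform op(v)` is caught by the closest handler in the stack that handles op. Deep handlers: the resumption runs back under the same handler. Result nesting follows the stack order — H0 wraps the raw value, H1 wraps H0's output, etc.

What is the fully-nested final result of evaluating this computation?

Answer: [(0, 2)]

Evaluation trace:
get @ H1 ⇒ 2
put(2) @ H1 ⇒ s:=2
H0 returns 0
H1 returns (0, 2)
H2 returns [(0, 2)]
= [(0, 2)]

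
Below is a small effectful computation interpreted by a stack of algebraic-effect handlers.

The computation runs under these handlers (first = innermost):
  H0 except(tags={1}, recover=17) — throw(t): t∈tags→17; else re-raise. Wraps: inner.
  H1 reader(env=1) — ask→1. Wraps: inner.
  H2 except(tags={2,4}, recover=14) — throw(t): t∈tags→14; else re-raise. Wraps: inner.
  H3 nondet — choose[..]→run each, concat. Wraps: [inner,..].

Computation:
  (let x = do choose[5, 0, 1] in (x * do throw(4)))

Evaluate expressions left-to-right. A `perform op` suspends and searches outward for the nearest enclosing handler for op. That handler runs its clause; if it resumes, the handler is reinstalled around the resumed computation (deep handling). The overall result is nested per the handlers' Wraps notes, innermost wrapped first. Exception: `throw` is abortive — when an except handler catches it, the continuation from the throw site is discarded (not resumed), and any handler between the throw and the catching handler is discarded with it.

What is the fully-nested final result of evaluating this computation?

Answer: [14, 14, 14]

Evaluation trace:
choose[5, 0, 1] @ H3
  branch[0] choose=5:
    throw(4) @ H0 re-raised
    throw(4) @ H2 caught ⇒ 14
    H3 returns [14]
  branch[1] choose=0:
    throw(4) @ H0 re-raised
    throw(4) @ H2 caught ⇒ 14
    H3 returns [14]
  branch[2] choose=1:
    throw(4) @ H0 re-raised
    throw(4) @ H2 caught ⇒ 14
    H3 returns [14]
= [14, 14, 14]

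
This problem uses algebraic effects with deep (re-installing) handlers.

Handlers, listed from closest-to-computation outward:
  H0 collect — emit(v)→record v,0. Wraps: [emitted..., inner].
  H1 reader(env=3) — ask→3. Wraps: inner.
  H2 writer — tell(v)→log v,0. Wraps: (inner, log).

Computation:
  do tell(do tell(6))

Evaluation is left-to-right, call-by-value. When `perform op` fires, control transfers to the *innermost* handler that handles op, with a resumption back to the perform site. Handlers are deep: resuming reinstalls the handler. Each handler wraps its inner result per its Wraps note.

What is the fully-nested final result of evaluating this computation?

Working:
tell(6) @ H2 ⇒ log+=6
tell(0) @ H2 ⇒ log+=0
H0 returns [0]
H1 returns [0]
H2 returns ([0], (6, 0))
= ([0], (6, 0))

Answer: ([0], (6, 0))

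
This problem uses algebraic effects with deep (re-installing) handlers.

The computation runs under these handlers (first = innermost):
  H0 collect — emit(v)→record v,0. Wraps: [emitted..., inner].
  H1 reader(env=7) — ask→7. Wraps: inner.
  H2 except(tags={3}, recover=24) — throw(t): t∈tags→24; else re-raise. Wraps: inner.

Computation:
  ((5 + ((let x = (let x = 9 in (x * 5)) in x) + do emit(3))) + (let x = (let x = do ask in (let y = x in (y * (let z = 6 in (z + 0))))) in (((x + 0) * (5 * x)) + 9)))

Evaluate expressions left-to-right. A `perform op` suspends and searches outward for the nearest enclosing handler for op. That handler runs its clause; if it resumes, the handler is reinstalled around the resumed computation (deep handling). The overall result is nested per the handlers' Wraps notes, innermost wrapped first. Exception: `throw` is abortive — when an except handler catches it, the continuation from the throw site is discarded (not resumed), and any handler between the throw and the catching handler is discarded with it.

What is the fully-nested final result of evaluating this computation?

Answer: [3, 8879]

Working:
emit(3) @ H0 ⇒ out+=3
ask @ H1 ⇒ 7
H0 returns [3, 8879]
H1 returns [3, 8879]
H2 returns [3, 8879]
= [3, 8879]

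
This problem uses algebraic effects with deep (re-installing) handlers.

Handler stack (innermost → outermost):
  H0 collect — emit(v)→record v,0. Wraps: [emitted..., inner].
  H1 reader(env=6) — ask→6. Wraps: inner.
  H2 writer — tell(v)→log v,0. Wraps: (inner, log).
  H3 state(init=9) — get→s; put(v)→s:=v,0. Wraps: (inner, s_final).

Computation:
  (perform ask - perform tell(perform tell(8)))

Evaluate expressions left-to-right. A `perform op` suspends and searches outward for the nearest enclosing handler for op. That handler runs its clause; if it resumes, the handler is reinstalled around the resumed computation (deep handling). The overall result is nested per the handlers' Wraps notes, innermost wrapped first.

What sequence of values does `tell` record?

Answer: (8, 0)

Step-by-step:
ask @ H1 ⇒ 6
tell(8) @ H2 ⇒ log+=8
tell(0) @ H2 ⇒ log+=0
H0 returns [6]
H1 returns [6]
H2 returns ([6], (8, 0))
H3 returns (([6], (8, 0)), 9)
= (([6], (8, 0)), 9)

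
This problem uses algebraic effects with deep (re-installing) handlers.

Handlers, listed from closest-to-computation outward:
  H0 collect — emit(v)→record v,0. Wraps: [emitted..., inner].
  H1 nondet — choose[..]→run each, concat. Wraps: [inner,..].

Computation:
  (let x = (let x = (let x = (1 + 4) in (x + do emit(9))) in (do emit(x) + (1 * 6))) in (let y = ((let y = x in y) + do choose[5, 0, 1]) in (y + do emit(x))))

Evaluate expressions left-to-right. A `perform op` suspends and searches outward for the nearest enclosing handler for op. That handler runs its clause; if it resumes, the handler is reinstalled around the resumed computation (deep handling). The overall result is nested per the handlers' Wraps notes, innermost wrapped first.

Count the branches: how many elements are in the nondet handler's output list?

Answer: 3

Working:
emit(9) @ H0 ⇒ out+=9
emit(5) @ H0 ⇒ out+=5
choose[5, 0, 1] @ H1
  branch[0] choose=5:
    emit(6) @ H0 ⇒ out+=6
    H0 returns [9, 5, 6, 11]
    H1 returns [[9, 5, 6, 11]]
  branch[1] choose=0:
    emit(6) @ H0 ⇒ out+=6
    H0 returns [9, 5, 6, 6]
    H1 returns [[9, 5, 6, 6]]
  branch[2] choose=1:
    emit(6) @ H0 ⇒ out+=6
    H0 returns [9, 5, 6, 7]
    H1 returns [[9, 5, 6, 7]]
= [[9, 5, 6, 11], [9, 5, 6, 6], [9, 5, 6, 7]]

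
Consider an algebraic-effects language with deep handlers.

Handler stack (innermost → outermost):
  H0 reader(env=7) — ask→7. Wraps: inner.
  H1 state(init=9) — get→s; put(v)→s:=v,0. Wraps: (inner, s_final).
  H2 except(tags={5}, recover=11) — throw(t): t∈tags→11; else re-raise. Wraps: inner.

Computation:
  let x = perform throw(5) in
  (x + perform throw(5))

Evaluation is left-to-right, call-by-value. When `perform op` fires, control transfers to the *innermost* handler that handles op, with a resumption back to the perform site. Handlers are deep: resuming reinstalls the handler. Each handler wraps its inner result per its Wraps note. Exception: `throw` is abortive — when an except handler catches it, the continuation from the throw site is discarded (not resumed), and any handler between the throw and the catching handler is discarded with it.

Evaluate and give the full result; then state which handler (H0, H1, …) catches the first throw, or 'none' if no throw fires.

Answer: 11 ; first throw caught by: H2

Evaluation trace:
throw(5) @ H2 caught ⇒ 11
= 11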